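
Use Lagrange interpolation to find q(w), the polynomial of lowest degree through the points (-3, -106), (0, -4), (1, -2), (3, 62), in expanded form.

q(w) = 3w^3 - 2w^2 + w - 4

L_0(w) = w(w - 1)(w - 3) / [-72] = -(1/72)w^3 + (1/18)w^2 - (1/24)w
L_1(w) = (w + 3)(w - 1)(w - 3) / [9] = (1/9)w^3 - (1/9)w^2 - w + 1
L_2(w) = (w + 3)w(w - 3) / [-8] = -(1/8)w^3 + (9/8)w
L_3(w) = (w + 3)w(w - 1) / [36] = (1/36)w^3 + (1/18)w^2 - (1/12)w
q(w) = (-106)·L_0 + (-4)·L_1 + (-2)·L_2 + 62·L_3
  (-106)·L_0(w) = (53/36)w^3 - (53/9)w^2 + (53/12)w
  (-4)·L_1(w) = -(4/9)w^3 + (4/9)w^2 + 4w - 4
  (-2)·L_2(w) = (1/4)w^3 - (9/4)w
  62·L_3(w) = (31/18)w^3 + (31/9)w^2 - (31/6)w
Adding term by term: 3w^3 - 2w^2 + w - 4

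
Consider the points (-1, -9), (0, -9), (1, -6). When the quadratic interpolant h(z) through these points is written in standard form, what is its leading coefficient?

3/2

The leading coefficient equals the top divided difference h[-1,0,1].
h[-1,0] = (-9 - (-9)) / (0 - (-1)) = 0
h[0,1] = (-6 - (-9)) / (1 - 0) = 3
h[-1,0,1] = (3 - 0) / (1 - (-1)) = 3/2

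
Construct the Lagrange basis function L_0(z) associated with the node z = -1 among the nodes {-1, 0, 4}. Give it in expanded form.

L_0(z) = (1/5)z^2 - (4/5)z

L_0(z) = z(z - 4) / [(-1)·(-5)]
       = (z^2 - 4z) / (5)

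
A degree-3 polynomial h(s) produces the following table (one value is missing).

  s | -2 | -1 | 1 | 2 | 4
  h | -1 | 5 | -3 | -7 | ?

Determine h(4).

The 4 known values determine h uniquely (degree ≤ 3).
Evaluate each Lagrange basis at s = 4:
L_0(4) = (5)·(3)·(2)/[(-1)·(-3)·(-4)] = -5/2
L_1(4) = (6)·(3)·(2)/[(1)·(-2)·(-3)] = 6
L_2(4) = (6)·(5)·(2)/[(3)·(2)·(-1)] = -10
L_3(4) = (6)·(5)·(3)/[(4)·(3)·(1)] = 15/2
Sum: (-1)·(-5/2) + 5·(6) + (-3)·(-10) + (-7)·(15/2) = 10

10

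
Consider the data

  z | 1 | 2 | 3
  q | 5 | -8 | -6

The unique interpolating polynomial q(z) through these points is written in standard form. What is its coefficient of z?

L_0(z) = (z - 2)(z - 3) / [2] = (1/2)z^2 - (5/2)z + 3
L_1(z) = (z - 1)(z - 3) / [-1] = -z^2 + 4z - 3
L_2(z) = (z - 1)(z - 2) / [2] = (1/2)z^2 - (3/2)z + 1
q(z) = 5·L_0 + (-8)·L_1 + (-6)·L_2
Only the coefficient of z is needed; take it from each L_i and combine:
5·(-5/2) + (-8)·(4) + (-6)·(-3/2) = -71/2

-71/2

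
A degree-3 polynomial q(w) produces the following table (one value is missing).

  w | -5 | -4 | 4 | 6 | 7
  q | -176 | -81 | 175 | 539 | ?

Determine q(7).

The 4 known values determine q uniquely (degree ≤ 3).
L_0(7) = (11)·(3)·(1)/[(-1)·(-9)·(-11)] = -1/3
L_1(7) = (12)·(3)·(1)/[(1)·(-8)·(-10)] = 9/20
L_2(7) = (12)·(11)·(1)/[(9)·(8)·(-2)] = -11/12
L_3(7) = (12)·(11)·(3)/[(11)·(10)·(2)] = 9/5
Sum: (-176)·(-1/3) + (-81)·(9/20) + 175·(-11/12) + 539·(9/5) = 832

832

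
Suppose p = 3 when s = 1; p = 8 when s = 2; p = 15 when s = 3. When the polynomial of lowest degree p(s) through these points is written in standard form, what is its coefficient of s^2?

The leading coefficient equals the top divided difference p[1,2,3].
p[1,2] = (8 - 3) / (2 - 1) = 5
p[2,3] = (15 - 8) / (3 - 2) = 7
p[1,2,3] = (7 - 5) / (3 - 1) = 1

1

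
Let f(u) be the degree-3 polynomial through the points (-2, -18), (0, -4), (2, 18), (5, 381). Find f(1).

-3

Using Newton's divided-difference form:
f[-2,0] = (-4 - (-18)) / (0 - (-2)) = 7
f[0,2] = (18 - (-4)) / (2 - 0) = 11
f[2,5] = (381 - 18) / (5 - 2) = 121
f[-2,0,2] = (11 - 7) / (2 - (-2)) = 1
f[0,2,5] = (121 - 11) / (5 - 0) = 22
f[-2,0,2,5] = (22 - 1) / (5 - (-2)) = 3
f(1) = -18 + 7·(3) + 1·(3)·(1) + 3·(3)·(1)·(-1) = -3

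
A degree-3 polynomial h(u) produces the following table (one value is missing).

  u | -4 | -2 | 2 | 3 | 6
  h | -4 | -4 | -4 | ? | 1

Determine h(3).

-221/64

The 4 known values determine h uniquely (degree ≤ 3).
Evaluate each Lagrange basis at u = 3:
L_0(3) = (5)·(1)·(-3)/[(-2)·(-6)·(-10)] = 1/8
L_1(3) = (7)·(1)·(-3)/[(2)·(-4)·(-8)] = -21/64
L_2(3) = (7)·(5)·(-3)/[(6)·(4)·(-4)] = 35/32
L_3(3) = (7)·(5)·(1)/[(10)·(8)·(4)] = 7/64
Sum: (-4)·(1/8) + (-4)·(-21/64) + (-4)·(35/32) + 1·(7/64) = -221/64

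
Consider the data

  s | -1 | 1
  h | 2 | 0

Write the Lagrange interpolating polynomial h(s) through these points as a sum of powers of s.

h(s) = -s + 1

Build the Lagrange basis polynomials:
L_0(s) = (s - 1) / [-2] = -(1/2)s + 1/2
L_1(s) = (s + 1) / [2] = (1/2)s + 1/2
h(s) = 2·L_0 + 0·L_1
  2·L_0(s) = -s + 1
  0·L_1(s) = 0
Adding term by term: -s + 1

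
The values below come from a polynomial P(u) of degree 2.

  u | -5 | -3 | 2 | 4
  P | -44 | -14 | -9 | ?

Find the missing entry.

-35

The 3 known values determine P uniquely (degree ≤ 2).
L_0(4) = (7)·(2)/[(-2)·(-7)] = 1
L_1(4) = (9)·(2)/[(2)·(-5)] = -9/5
L_2(4) = (9)·(7)/[(7)·(5)] = 9/5
Sum: (-44)·(1) + (-14)·(-9/5) + (-9)·(9/5) = -35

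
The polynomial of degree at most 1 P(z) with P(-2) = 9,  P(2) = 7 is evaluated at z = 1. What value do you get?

15/2

Evaluate each Lagrange basis at z = 1:
L_0(1) = (-1)/[(-4)] = 1/4
L_1(1) = (3)/[(4)] = 3/4
Sum: 9·(1/4) + 7·(3/4) = 15/2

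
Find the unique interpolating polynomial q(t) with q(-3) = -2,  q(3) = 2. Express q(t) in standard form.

q(t) = (2/3)t

Build the Lagrange basis polynomials:
L_0(t) = (t - 3) / [-6] = -(1/6)t + 1/2
L_1(t) = (t + 3) / [6] = (1/6)t + 1/2
q(t) = (-2)·L_0 + 2·L_1
  (-2)·L_0(t) = (1/3)t - 1
  2·L_1(t) = (1/3)t + 1
Adding term by term: (2/3)t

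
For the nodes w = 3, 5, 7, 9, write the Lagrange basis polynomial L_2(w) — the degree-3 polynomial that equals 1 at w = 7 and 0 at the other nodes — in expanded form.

L_2(w) = -(1/16)w^3 + (17/16)w^2 - (87/16)w + 135/16

L_2(w) = (w - 3)(w - 5)(w - 9) / [(4)·(2)·(-2)]
       = (w^3 - 17w^2 + 87w - 135) / (-16)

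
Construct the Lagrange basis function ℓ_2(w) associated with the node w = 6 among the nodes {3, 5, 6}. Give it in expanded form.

ℓ_2(w) = (w - 3)(w - 5) / [(3)·(1)]
       = (w^2 - 8w + 15) / (3)

ℓ_2(w) = (1/3)w^2 - (8/3)w + 5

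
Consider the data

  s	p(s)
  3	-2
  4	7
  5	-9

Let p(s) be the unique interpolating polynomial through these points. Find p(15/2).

-1267/8

L_0(15/2) = (7/2)·(5/2)/[(-1)·(-2)] = 35/8
L_1(15/2) = (9/2)·(5/2)/[(1)·(-1)] = -45/4
L_2(15/2) = (9/2)·(7/2)/[(2)·(1)] = 63/8
Sum: (-2)·(35/8) + 7·(-45/4) + (-9)·(63/8) = -1267/8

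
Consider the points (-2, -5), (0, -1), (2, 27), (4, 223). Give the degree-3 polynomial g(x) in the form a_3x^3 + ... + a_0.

Build the Lagrange basis polynomials:
L_0(x) = x(x - 2)(x - 4) / [-48] = -(1/48)x^3 + (1/8)x^2 - (1/6)x
L_1(x) = (x + 2)(x - 2)(x - 4) / [16] = (1/16)x^3 - (1/4)x^2 - (1/4)x + 1
L_2(x) = (x + 2)x(x - 4) / [-16] = -(1/16)x^3 + (1/8)x^2 + (1/2)x
L_3(x) = (x + 2)x(x - 2) / [48] = (1/48)x^3 - (1/12)x
g(x) = (-5)·L_0 + (-1)·L_1 + 27·L_2 + 223·L_3
  (-5)·L_0(x) = (5/48)x^3 - (5/8)x^2 + (5/6)x
  (-1)·L_1(x) = -(1/16)x^3 + (1/4)x^2 + (1/4)x - 1
  27·L_2(x) = -(27/16)x^3 + (27/8)x^2 + (27/2)x
  223·L_3(x) = (223/48)x^3 - (223/12)x
Adding term by term: 3x^3 + 3x^2 - 4x - 1

g(x) = 3x^3 + 3x^2 - 4x - 1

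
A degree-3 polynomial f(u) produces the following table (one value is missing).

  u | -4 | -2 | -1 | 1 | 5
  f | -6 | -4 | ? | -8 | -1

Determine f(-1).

The 4 known values determine f uniquely (degree ≤ 3).
Evaluate each Lagrange basis at u = -1:
L_0(-1) = (1)·(-2)·(-6)/[(-2)·(-5)·(-9)] = -2/15
L_1(-1) = (3)·(-2)·(-6)/[(2)·(-3)·(-7)] = 6/7
L_2(-1) = (3)·(1)·(-6)/[(5)·(3)·(-4)] = 3/10
L_3(-1) = (3)·(1)·(-2)/[(9)·(7)·(4)] = -1/42
Sum: (-6)·(-2/15) + (-4)·(6/7) + (-8)·(3/10) + (-1)·(-1/42) = -1051/210

-1051/210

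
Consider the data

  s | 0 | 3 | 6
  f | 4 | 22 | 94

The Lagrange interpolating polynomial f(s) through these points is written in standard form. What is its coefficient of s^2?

3

L_0(s) = (s - 3)(s - 6) / [18] = (1/18)s^2 - (1/2)s + 1
L_1(s) = s(s - 6) / [-9] = -(1/9)s^2 + (2/3)s
L_2(s) = s(s - 3) / [18] = (1/18)s^2 - (1/6)s
f(s) = 4·L_0 + 22·L_1 + 94·L_2
Only the coefficient of s^2 is needed; take it from each L_i and combine:
4·(1/18) + 22·(-1/9) + 94·(1/18) = 3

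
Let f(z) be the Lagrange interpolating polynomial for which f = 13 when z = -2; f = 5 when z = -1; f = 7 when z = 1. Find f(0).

3

Evaluate each Lagrange basis at z = 0:
L_0(0) = (1)·(-1)/[(-1)·(-3)] = -1/3
L_1(0) = (2)·(-1)/[(1)·(-2)] = 1
L_2(0) = (2)·(1)/[(3)·(2)] = 1/3
Sum: 13·(-1/3) + 5·(1) + 7·(1/3) = 3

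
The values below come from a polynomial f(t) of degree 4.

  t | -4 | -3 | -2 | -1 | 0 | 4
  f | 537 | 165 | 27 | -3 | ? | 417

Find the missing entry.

The 5 known values determine f uniquely (degree ≤ 4).
L_0(0) = (3)·(2)·(1)·(-4)/[(-1)·(-2)·(-3)·(-8)] = -1/2
L_1(0) = (4)·(2)·(1)·(-4)/[(1)·(-1)·(-2)·(-7)] = 16/7
L_2(0) = (4)·(3)·(1)·(-4)/[(2)·(1)·(-1)·(-6)] = -4
L_3(0) = (4)·(3)·(2)·(-4)/[(3)·(2)·(1)·(-5)] = 16/5
L_4(0) = (4)·(3)·(2)·(1)/[(8)·(7)·(6)·(5)] = 1/70
Sum: 537·(-1/2) + 165·(16/7) + 27·(-4) + (-3)·(16/5) + 417·(1/70) = -3

-3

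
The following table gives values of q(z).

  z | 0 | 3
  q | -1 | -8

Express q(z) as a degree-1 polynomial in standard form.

q(z) = -(7/3)z - 1

L_0(z) = (z - 3) / [-3] = -(1/3)z + 1
L_1(z) = z / [3] = (1/3)z
q(z) = (-1)·L_0 + (-8)·L_1
  (-1)·L_0(z) = (1/3)z - 1
  (-8)·L_1(z) = -(8/3)z
Adding term by term: -(7/3)z - 1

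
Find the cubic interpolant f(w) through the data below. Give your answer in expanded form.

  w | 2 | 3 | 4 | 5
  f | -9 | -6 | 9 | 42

f(w) = w^3 - 3w^2 - w - 3

L_0(w) = (w - 3)(w - 4)(w - 5) / [-6] = -(1/6)w^3 + 2w^2 - (47/6)w + 10
L_1(w) = (w - 2)(w - 4)(w - 5) / [2] = (1/2)w^3 - (11/2)w^2 + 19w - 20
L_2(w) = (w - 2)(w - 3)(w - 5) / [-2] = -(1/2)w^3 + 5w^2 - (31/2)w + 15
L_3(w) = (w - 2)(w - 3)(w - 4) / [6] = (1/6)w^3 - (3/2)w^2 + (13/3)w - 4
f(w) = (-9)·L_0 + (-6)·L_1 + 9·L_2 + 42·L_3
  (-9)·L_0(w) = (3/2)w^3 - 18w^2 + (141/2)w - 90
  (-6)·L_1(w) = -3w^3 + 33w^2 - 114w + 120
  9·L_2(w) = -(9/2)w^3 + 45w^2 - (279/2)w + 135
  42·L_3(w) = 7w^3 - 63w^2 + 182w - 168
Adding term by term: w^3 - 3w^2 - w - 3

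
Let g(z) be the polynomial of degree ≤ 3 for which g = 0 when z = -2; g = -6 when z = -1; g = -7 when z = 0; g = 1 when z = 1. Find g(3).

L_0(3) = (4)·(3)·(2)/[(-1)·(-2)·(-3)] = -4
L_1(3) = (5)·(3)·(2)/[(1)·(-1)·(-2)] = 15
L_2(3) = (5)·(4)·(2)/[(2)·(1)·(-1)] = -20
L_3(3) = (5)·(4)·(3)/[(3)·(2)·(1)] = 10
Sum: 0 + (-6)·(15) + (-7)·(-20) + 1·(10) = 60

60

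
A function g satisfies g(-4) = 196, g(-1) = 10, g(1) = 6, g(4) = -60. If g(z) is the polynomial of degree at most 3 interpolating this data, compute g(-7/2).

Using Newton's divided-difference form:
g[-4,-1] = (10 - 196) / (-1 - (-4)) = -62
g[-1,1] = (6 - 10) / (1 - (-1)) = -2
g[1,4] = (-60 - 6) / (4 - 1) = -22
g[-4,-1,1] = (-2 - (-62)) / (1 - (-4)) = 12
g[-1,1,4] = (-22 - (-2)) / (4 - (-1)) = -4
g[-4,-1,1,4] = (-4 - 12) / (4 - (-4)) = -2
g(-7/2) = 196 + (-62)·(1/2) + 12·(1/2)·(-5/2) + (-2)·(1/2)·(-5/2)·(-9/2) = 555/4

555/4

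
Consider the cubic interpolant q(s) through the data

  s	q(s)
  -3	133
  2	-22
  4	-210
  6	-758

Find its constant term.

Build the Lagrange basis polynomials:
L_0(s) = (s - 2)(s - 4)(s - 6) / [-315] = -(1/315)s^3 + (4/105)s^2 - (44/315)s + 16/105
L_1(s) = (s + 3)(s - 4)(s - 6) / [40] = (1/40)s^3 - (7/40)s^2 - (3/20)s + 9/5
L_2(s) = (s + 3)(s - 2)(s - 6) / [-28] = -(1/28)s^3 + (5/28)s^2 + (3/7)s - 9/7
L_3(s) = (s + 3)(s - 2)(s - 4) / [72] = (1/72)s^3 - (1/24)s^2 - (5/36)s + 1/3
q(s) = 133·L_0 + (-22)·L_1 + (-210)·L_2 + (-758)·L_3
Only the constant term is needed; take it from each L_i and combine:
133·(16/105) + (-22)·(9/5) + (-210)·(-9/7) + (-758)·(1/3) = -2

-2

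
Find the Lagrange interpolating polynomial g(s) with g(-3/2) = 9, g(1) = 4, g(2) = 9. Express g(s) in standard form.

Build the Lagrange basis polynomials:
L_0(s) = (s - 1)(s - 2) / [35/4] = (4/35)s^2 - (12/35)s + 8/35
L_1(s) = (s + 3/2)(s - 2) / [-5/2] = -(2/5)s^2 + (1/5)s + 6/5
L_2(s) = (s + 3/2)(s - 1) / [7/2] = (2/7)s^2 + (1/7)s - 3/7
g(s) = 9·L_0 + 4·L_1 + 9·L_2
  9·L_0(s) = (36/35)s^2 - (108/35)s + 72/35
  4·L_1(s) = -(8/5)s^2 + (4/5)s + 24/5
  9·L_2(s) = (18/7)s^2 + (9/7)s - 27/7
Adding term by term: 2s^2 - s + 3

g(s) = 2s^2 - s + 3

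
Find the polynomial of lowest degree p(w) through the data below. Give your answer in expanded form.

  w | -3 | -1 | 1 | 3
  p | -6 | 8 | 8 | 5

Build the Lagrange basis polynomials:
L_0(w) = (w + 1)(w - 1)(w - 3) / [-48] = -(1/48)w^3 + (1/16)w^2 + (1/48)w - 1/16
L_1(w) = (w + 3)(w - 1)(w - 3) / [16] = (1/16)w^3 - (1/16)w^2 - (9/16)w + 9/16
L_2(w) = (w + 3)(w + 1)(w - 3) / [-16] = -(1/16)w^3 - (1/16)w^2 + (9/16)w + 9/16
L_3(w) = (w + 3)(w + 1)(w - 1) / [48] = (1/48)w^3 + (1/16)w^2 - (1/48)w - 1/16
p(w) = (-6)·L_0 + 8·L_1 + 8·L_2 + 5·L_3
  (-6)·L_0(w) = (1/8)w^3 - (3/8)w^2 - (1/8)w + 3/8
  8·L_1(w) = (1/2)w^3 - (1/2)w^2 - (9/2)w + 9/2
  8·L_2(w) = -(1/2)w^3 - (1/2)w^2 + (9/2)w + 9/2
  5·L_3(w) = (5/48)w^3 + (5/16)w^2 - (5/48)w - 5/16
Adding term by term: (11/48)w^3 - (17/16)w^2 - (11/48)w + 145/16

p(w) = (11/48)w^3 - (17/16)w^2 - (11/48)w + 145/16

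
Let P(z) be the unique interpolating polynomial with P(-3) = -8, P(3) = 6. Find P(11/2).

71/6

L_0(11/2) = (5/2)/[(-6)] = -5/12
L_1(11/2) = (17/2)/[(6)] = 17/12
Sum: (-8)·(-5/12) + 6·(17/12) = 71/6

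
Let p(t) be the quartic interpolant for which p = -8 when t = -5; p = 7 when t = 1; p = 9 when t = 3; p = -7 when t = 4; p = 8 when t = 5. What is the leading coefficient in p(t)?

2549/4320

The leading coefficient equals the top divided difference p[-5,1,3,4,5].
p[-5,1] = (7 - (-8)) / (1 - (-5)) = 5/2
p[1,3] = (9 - 7) / (3 - 1) = 1
p[3,4] = (-7 - 9) / (4 - 3) = -16
p[4,5] = (8 - (-7)) / (5 - 4) = 15
p[-5,1,3] = (1 - 5/2) / (3 - (-5)) = -3/16
p[1,3,4] = (-16 - 1) / (4 - 1) = -17/3
p[3,4,5] = (15 - (-16)) / (5 - 3) = 31/2
p[-5,1,3,4] = (-17/3 - (-3/16)) / (4 - (-5)) = -263/432
p[1,3,4,5] = (31/2 - (-17/3)) / (5 - 1) = 127/24
p[-5,1,3,4,5] = (127/24 - (-263/432)) / (5 - (-5)) = 2549/4320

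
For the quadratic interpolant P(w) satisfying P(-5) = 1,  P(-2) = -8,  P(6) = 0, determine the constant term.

Build the Lagrange basis polynomials:
L_0(w) = (w + 2)(w - 6) / [33] = (1/33)w^2 - (4/33)w - 4/11
L_1(w) = (w + 5)(w - 6) / [-24] = -(1/24)w^2 + (1/24)w + 5/4
L_2(w) = (w + 5)(w + 2) / [88] = (1/88)w^2 + (7/88)w + 5/44
P(w) = 1·L_0 + (-8)·L_1 + 0·L_2
Only the constant term is needed; take it from each L_i and combine:
1·(-4/11) + (-8)·(5/4) + 0·(5/44) = -114/11

-114/11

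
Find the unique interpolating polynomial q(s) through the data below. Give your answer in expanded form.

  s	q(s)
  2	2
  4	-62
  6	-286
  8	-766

q(s) = -2s^3 + 4s^2 + 2

Build the Lagrange basis polynomials:
L_0(s) = (s - 4)(s - 6)(s - 8) / [-48] = -(1/48)s^3 + (3/8)s^2 - (13/6)s + 4
L_1(s) = (s - 2)(s - 6)(s - 8) / [16] = (1/16)s^3 - s^2 + (19/4)s - 6
L_2(s) = (s - 2)(s - 4)(s - 8) / [-16] = -(1/16)s^3 + (7/8)s^2 - (7/2)s + 4
L_3(s) = (s - 2)(s - 4)(s - 6) / [48] = (1/48)s^3 - (1/4)s^2 + (11/12)s - 1
q(s) = 2·L_0 + (-62)·L_1 + (-286)·L_2 + (-766)·L_3
  2·L_0(s) = -(1/24)s^3 + (3/4)s^2 - (13/3)s + 8
  (-62)·L_1(s) = -(31/8)s^3 + 62s^2 - (589/2)s + 372
  (-286)·L_2(s) = (143/8)s^3 - (1001/4)s^2 + 1001s - 1144
  (-766)·L_3(s) = -(383/24)s^3 + (383/2)s^2 - (4213/6)s + 766
Adding term by term: -2s^3 + 4s^2 + 2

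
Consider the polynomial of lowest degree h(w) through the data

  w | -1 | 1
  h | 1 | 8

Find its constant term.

L_0(w) = (w - 1) / [-2] = -(1/2)w + 1/2
L_1(w) = (w + 1) / [2] = (1/2)w + 1/2
h(w) = 1·L_0 + 8·L_1
Only the constant term is needed; take it from each L_i and combine:
1·(1/2) + 8·(1/2) = 9/2

9/2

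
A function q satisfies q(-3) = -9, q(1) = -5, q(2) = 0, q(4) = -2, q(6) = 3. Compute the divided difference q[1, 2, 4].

q[1,2] = (0 - (-5)) / (2 - 1) = 5
q[2,4] = (-2 - 0) / (4 - 2) = -1
q[1,2,4] = (-1 - 5) / (4 - 1) = -2

-2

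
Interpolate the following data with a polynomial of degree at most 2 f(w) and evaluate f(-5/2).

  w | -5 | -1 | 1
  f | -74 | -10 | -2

-53/2

Using Newton's divided-difference form:
f[-5,-1] = (-10 - (-74)) / (-1 - (-5)) = 16
f[-1,1] = (-2 - (-10)) / (1 - (-1)) = 4
f[-5,-1,1] = (4 - 16) / (1 - (-5)) = -2
f(-5/2) = -74 + 16·(5/2) + (-2)·(5/2)·(-3/2) = -53/2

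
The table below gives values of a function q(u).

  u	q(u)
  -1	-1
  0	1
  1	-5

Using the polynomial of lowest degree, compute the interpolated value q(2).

Using Newton's divided-difference form:
q[-1,0] = (1 - (-1)) / (0 - (-1)) = 2
q[0,1] = (-5 - 1) / (1 - 0) = -6
q[-1,0,1] = (-6 - 2) / (1 - (-1)) = -4
q(2) = -1 + 2·(3) + (-4)·(3)·(2) = -19

-19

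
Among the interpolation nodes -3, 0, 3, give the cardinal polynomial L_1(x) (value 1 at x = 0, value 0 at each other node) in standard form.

L_1(x) = -(1/9)x^2 + 1

L_1(x) = (x + 3)(x - 3) / [(3)·(-3)]
       = (x^2 - 9) / (-9)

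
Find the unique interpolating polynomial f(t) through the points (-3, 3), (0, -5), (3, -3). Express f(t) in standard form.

Newton's divided differences:
f[-3,0] = (-5 - 3) / (0 - (-3)) = -8/3
f[0,3] = (-3 - (-5)) / (3 - 0) = 2/3
f[-3,0,3] = (2/3 - (-8/3)) / (3 - (-3)) = 5/9
f(t) = 3 + (-8/3)·(t + 3) + (5/9)·(t + 3)t
Expanding: f(t) = (5/9)t^2 - t - 5

f(t) = (5/9)t^2 - t - 5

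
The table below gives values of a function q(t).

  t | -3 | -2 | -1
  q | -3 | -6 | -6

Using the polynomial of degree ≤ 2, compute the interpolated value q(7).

Using Newton's divided-difference form:
q[-3,-2] = (-6 - (-3)) / (-2 - (-3)) = -3
q[-2,-1] = (-6 - (-6)) / (-1 - (-2)) = 0
q[-3,-2,-1] = (0 - (-3)) / (-1 - (-3)) = 3/2
q(7) = -3 + (-3)·(10) + (3/2)·(10)·(9) = 102

102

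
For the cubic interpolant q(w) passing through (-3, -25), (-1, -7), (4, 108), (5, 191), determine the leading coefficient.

1

The leading coefficient equals the top divided difference q[-3,-1,4,5].
q[-3,-1] = (-7 - (-25)) / (-1 - (-3)) = 9
q[-1,4] = (108 - (-7)) / (4 - (-1)) = 23
q[4,5] = (191 - 108) / (5 - 4) = 83
q[-3,-1,4] = (23 - 9) / (4 - (-3)) = 2
q[-1,4,5] = (83 - 23) / (5 - (-1)) = 10
q[-3,-1,4,5] = (10 - 2) / (5 - (-3)) = 1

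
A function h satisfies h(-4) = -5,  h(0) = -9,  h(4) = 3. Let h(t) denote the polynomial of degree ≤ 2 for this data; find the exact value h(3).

-3/2

L_0(3) = (3)·(-1)/[(-4)·(-8)] = -3/32
L_1(3) = (7)·(-1)/[(4)·(-4)] = 7/16
L_2(3) = (7)·(3)/[(8)·(4)] = 21/32
Sum: (-5)·(-3/32) + (-9)·(7/16) + 3·(21/32) = -3/2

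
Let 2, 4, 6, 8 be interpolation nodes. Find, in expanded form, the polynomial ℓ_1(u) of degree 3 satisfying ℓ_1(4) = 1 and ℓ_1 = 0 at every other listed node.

ℓ_1(u) = (1/16)u^3 - u^2 + (19/4)u - 6

ℓ_1(u) = (u - 2)(u - 6)(u - 8) / [(2)·(-2)·(-4)]
       = (u^3 - 16u^2 + 76u - 96) / (16)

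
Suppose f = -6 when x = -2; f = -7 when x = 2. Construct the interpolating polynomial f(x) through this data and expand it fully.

f(x) = -(1/4)x - 13/2

Build the Lagrange basis polynomials:
L_0(x) = (x - 2) / [-4] = -(1/4)x + 1/2
L_1(x) = (x + 2) / [4] = (1/4)x + 1/2
f(x) = (-6)·L_0 + (-7)·L_1
  (-6)·L_0(x) = (3/2)x - 3
  (-7)·L_1(x) = -(7/4)x - 7/2
Adding term by term: -(1/4)x - 13/2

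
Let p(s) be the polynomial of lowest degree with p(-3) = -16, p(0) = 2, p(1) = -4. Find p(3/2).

Using Newton's divided-difference form:
p[-3,0] = (2 - (-16)) / (0 - (-3)) = 6
p[0,1] = (-4 - 2) / (1 - 0) = -6
p[-3,0,1] = (-6 - 6) / (1 - (-3)) = -3
p(3/2) = -16 + 6·(9/2) + (-3)·(9/2)·(3/2) = -37/4

-37/4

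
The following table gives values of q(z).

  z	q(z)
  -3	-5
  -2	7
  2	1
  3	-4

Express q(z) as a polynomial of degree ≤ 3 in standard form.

q(z) = (1/3)z^3 - (17/10)z^2 - (17/6)z + 54/5

Newton's divided differences:
q[-3,-2] = (7 - (-5)) / (-2 - (-3)) = 12
q[-2,2] = (1 - 7) / (2 - (-2)) = -3/2
q[2,3] = (-4 - 1) / (3 - 2) = -5
q[-3,-2,2] = (-3/2 - 12) / (2 - (-3)) = -27/10
q[-2,2,3] = (-5 - (-3/2)) / (3 - (-2)) = -7/10
q[-3,-2,2,3] = (-7/10 - (-27/10)) / (3 - (-3)) = 1/3
q(z) = -5 + 12·(z + 3) + (-27/10)·(z + 3)(z + 2) + (1/3)·(z + 3)(z + 2)(z - 2)
Expanding: q(z) = (1/3)z^3 - (17/10)z^2 - (17/6)z + 54/5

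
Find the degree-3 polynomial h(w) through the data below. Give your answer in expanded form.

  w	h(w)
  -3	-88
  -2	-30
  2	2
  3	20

h(w) = 2w^3 - 4w^2 + 2

Newton's divided differences:
h[-3,-2] = (-30 - (-88)) / (-2 - (-3)) = 58
h[-2,2] = (2 - (-30)) / (2 - (-2)) = 8
h[2,3] = (20 - 2) / (3 - 2) = 18
h[-3,-2,2] = (8 - 58) / (2 - (-3)) = -10
h[-2,2,3] = (18 - 8) / (3 - (-2)) = 2
h[-3,-2,2,3] = (2 - (-10)) / (3 - (-3)) = 2
h(w) = -88 + 58·(w + 3) + (-10)·(w + 3)(w + 2) + 2·(w + 3)(w + 2)(w - 2)
Expanding: h(w) = 2w^3 - 4w^2 + 2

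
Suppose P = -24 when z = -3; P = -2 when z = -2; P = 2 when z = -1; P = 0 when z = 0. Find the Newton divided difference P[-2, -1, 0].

P[-2,-1] = (2 - (-2)) / (-1 - (-2)) = 4
P[-1,0] = (0 - 2) / (0 - (-1)) = -2
P[-2,-1,0] = (-2 - 4) / (0 - (-2)) = -3

-3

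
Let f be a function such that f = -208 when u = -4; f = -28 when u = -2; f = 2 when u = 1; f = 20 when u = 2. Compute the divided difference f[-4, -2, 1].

-16

f[-4,-2] = (-28 - (-208)) / (-2 - (-4)) = 90
f[-2,1] = (2 - (-28)) / (1 - (-2)) = 10
f[-4,-2,1] = (10 - 90) / (1 - (-4)) = -16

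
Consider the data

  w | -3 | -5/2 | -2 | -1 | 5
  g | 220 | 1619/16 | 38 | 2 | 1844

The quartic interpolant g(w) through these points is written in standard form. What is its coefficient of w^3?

0

Build the Lagrange basis polynomials:
L_0(w) = (w + 5/2)(w + 2)(w + 1)(w - 5) / [8] = (1/8)w^4 + (1/16)w^3 - (9/4)w^2 - (85/16)w - 25/8
L_1(w) = (w + 3)(w + 2)(w + 1)(w - 5) / [-45/16] = -(16/45)w^4 - (16/45)w^3 + (304/45)w^2 + (784/45)w + 32/3
L_2(w) = (w + 3)(w + 5/2)(w + 1)(w - 5) / [7/2] = (2/7)w^4 + (3/7)w^3 - (39/7)w^2 - (115/7)w - 75/7
L_3(w) = (w + 3)(w + 5/2)(w + 2)(w - 5) / [-18] = -(1/18)w^4 - (5/36)w^3 + (19/18)w^2 + (155/36)w + 25/6
L_4(w) = (w + 3)(w + 5/2)(w + 2)(w + 1) / [2520] = (1/2520)w^4 + (17/5040)w^3 + (13/1260)w^2 + (67/5040)w + 1/168
g(w) = 220·L_0 + (1619/16)·L_1 + 38·L_2 + 2·L_3 + 1844·L_4
Only the coefficient of w^3 is needed; take it from each L_i and combine:
220·(1/16) + (1619/16)·(-16/45) + 38·(3/7) + 2·(-5/36) + 1844·(17/5040) = 0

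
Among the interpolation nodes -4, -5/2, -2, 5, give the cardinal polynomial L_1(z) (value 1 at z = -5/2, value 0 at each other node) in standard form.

L_1(z) = (z + 4)(z + 2)(z - 5) / [(3/2)·(-1/2)·(-15/2)]
       = (z^3 + z^2 - 22z - 40) / (45/8)

L_1(z) = (8/45)z^3 + (8/45)z^2 - (176/45)z - 64/9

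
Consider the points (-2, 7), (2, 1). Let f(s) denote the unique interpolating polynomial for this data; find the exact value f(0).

4

Evaluate each Lagrange basis at s = 0:
L_0(0) = (-2)/[(-4)] = 1/2
L_1(0) = (2)/[(4)] = 1/2
Sum: 7·(1/2) + 1·(1/2) = 4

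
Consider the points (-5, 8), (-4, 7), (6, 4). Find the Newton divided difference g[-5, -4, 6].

7/110

g[-5,-4] = (7 - 8) / (-4 - (-5)) = -1
g[-4,6] = (4 - 7) / (6 - (-4)) = -3/10
g[-5,-4,6] = (-3/10 - (-1)) / (6 - (-5)) = 7/110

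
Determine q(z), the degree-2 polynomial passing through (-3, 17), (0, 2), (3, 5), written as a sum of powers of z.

q(z) = z^2 - 2z + 2

Build the Lagrange basis polynomials:
L_0(z) = z(z - 3) / [18] = (1/18)z^2 - (1/6)z
L_1(z) = (z + 3)(z - 3) / [-9] = -(1/9)z^2 + 1
L_2(z) = (z + 3)z / [18] = (1/18)z^2 + (1/6)z
q(z) = 17·L_0 + 2·L_1 + 5·L_2
  17·L_0(z) = (17/18)z^2 - (17/6)z
  2·L_1(z) = -(2/9)z^2 + 2
  5·L_2(z) = (5/18)z^2 + (5/6)z
Adding term by term: z^2 - 2z + 2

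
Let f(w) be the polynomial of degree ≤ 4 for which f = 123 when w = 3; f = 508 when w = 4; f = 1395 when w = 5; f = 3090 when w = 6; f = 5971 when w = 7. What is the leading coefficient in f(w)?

3

Build the Lagrange basis polynomials:
L_0(w) = (w - 4)(w - 5)(w - 6)(w - 7) / [24] = (1/24)w^4 - (11/12)w^3 + (179/24)w^2 - (319/12)w + 35
L_1(w) = (w - 3)(w - 5)(w - 6)(w - 7) / [-6] = -(1/6)w^4 + (7/2)w^3 - (161/6)w^2 + (177/2)w - 105
L_2(w) = (w - 3)(w - 4)(w - 6)(w - 7) / [4] = (1/4)w^4 - 5w^3 + (145/4)w^2 - (225/2)w + 126
L_3(w) = (w - 3)(w - 4)(w - 5)(w - 7) / [-6] = -(1/6)w^4 + (19/6)w^3 - (131/6)w^2 + (389/6)w - 70
L_4(w) = (w - 3)(w - 4)(w - 5)(w - 6) / [24] = (1/24)w^4 - (3/4)w^3 + (119/24)w^2 - (57/4)w + 15
f(w) = 123·L_0 + 508·L_1 + 1395·L_2 + 3090·L_3 + 5971·L_4
Only the coefficient of w^4 is needed; take it from each L_i and combine:
123·(1/24) + 508·(-1/6) + 1395·(1/4) + 3090·(-1/6) + 5971·(1/24) = 3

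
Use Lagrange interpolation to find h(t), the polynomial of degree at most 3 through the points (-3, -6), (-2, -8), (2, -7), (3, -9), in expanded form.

h(t) = -(3/20)t^3 + (17/20)t - 15/2

L_0(t) = (t + 2)(t - 2)(t - 3) / [-30] = -(1/30)t^3 + (1/10)t^2 + (2/15)t - 2/5
L_1(t) = (t + 3)(t - 2)(t - 3) / [20] = (1/20)t^3 - (1/10)t^2 - (9/20)t + 9/10
L_2(t) = (t + 3)(t + 2)(t - 3) / [-20] = -(1/20)t^3 - (1/10)t^2 + (9/20)t + 9/10
L_3(t) = (t + 3)(t + 2)(t - 2) / [30] = (1/30)t^3 + (1/10)t^2 - (2/15)t - 2/5
h(t) = (-6)·L_0 + (-8)·L_1 + (-7)·L_2 + (-9)·L_3
  (-6)·L_0(t) = (1/5)t^3 - (3/5)t^2 - (4/5)t + 12/5
  (-8)·L_1(t) = -(2/5)t^3 + (4/5)t^2 + (18/5)t - 36/5
  (-7)·L_2(t) = (7/20)t^3 + (7/10)t^2 - (63/20)t - 63/10
  (-9)·L_3(t) = -(3/10)t^3 - (9/10)t^2 + (6/5)t + 18/5
Adding term by term: -(3/20)t^3 + (17/20)t - 15/2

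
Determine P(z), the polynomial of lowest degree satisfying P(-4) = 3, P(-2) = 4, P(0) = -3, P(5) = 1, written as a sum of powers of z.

L_0(z) = (z + 2)z(z - 5) / [-72] = -(1/72)z^3 + (1/24)z^2 + (5/36)z
L_1(z) = (z + 4)z(z - 5) / [28] = (1/28)z^3 - (1/28)z^2 - (5/7)z
L_2(z) = (z + 4)(z + 2)(z - 5) / [-40] = -(1/40)z^3 - (1/40)z^2 + (11/20)z + 1
L_3(z) = (z + 4)(z + 2)z / [315] = (1/315)z^3 + (2/105)z^2 + (8/315)z
P(z) = 3·L_0 + 4·L_1 + (-3)·L_2 + 1·L_3
  3·L_0(z) = -(1/24)z^3 + (1/8)z^2 + (5/12)z
  4·L_1(z) = (1/7)z^3 - (1/7)z^2 - (20/7)z
  (-3)·L_2(z) = (3/40)z^3 + (3/40)z^2 - (33/20)z - 3
  1·L_3(z) = (1/315)z^3 + (2/105)z^2 + (8/315)z
Adding term by term: (113/630)z^3 + (8/105)z^2 - (2561/630)z - 3

P(z) = (113/630)z^3 + (8/105)z^2 - (2561/630)z - 3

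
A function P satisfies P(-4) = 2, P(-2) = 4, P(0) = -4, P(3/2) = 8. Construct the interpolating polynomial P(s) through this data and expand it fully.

Newton's divided differences:
P[-4,-2] = (4 - 2) / (-2 - (-4)) = 1
P[-2,0] = (-4 - 4) / (0 - (-2)) = -4
P[0,3/2] = (8 - (-4)) / (3/2 - 0) = 8
P[-4,-2,0] = (-4 - 1) / (0 - (-4)) = -5/4
P[-2,0,3/2] = (8 - (-4)) / (3/2 - (-2)) = 24/7
P[-4,-2,0,3/2] = (24/7 - (-5/4)) / (3/2 - (-4)) = 131/154
P(s) = 2 + 1·(s + 4) + (-5/4)·(s + 4)(s + 2) + (131/154)·(s + 4)(s + 2)s
Expanding: P(s) = (131/154)s^3 + (1187/308)s^2 + (47/154)s - 4

P(s) = (131/154)s^3 + (1187/308)s^2 + (47/154)s - 4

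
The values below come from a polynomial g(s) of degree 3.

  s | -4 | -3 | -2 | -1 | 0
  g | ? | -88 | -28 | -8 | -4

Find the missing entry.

-212

The 4 known values determine g uniquely (degree ≤ 3).
Evaluate each Lagrange basis at s = -4:
L_0(-4) = (-2)·(-3)·(-4)/[(-1)·(-2)·(-3)] = 4
L_1(-4) = (-1)·(-3)·(-4)/[(1)·(-1)·(-2)] = -6
L_2(-4) = (-1)·(-2)·(-4)/[(2)·(1)·(-1)] = 4
L_3(-4) = (-1)·(-2)·(-3)/[(3)·(2)·(1)] = -1
Sum: (-88)·(4) + (-28)·(-6) + (-8)·(4) + (-4)·(-1) = -212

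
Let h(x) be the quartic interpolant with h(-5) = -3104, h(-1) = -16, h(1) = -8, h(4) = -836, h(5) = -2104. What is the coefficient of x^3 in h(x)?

Build the Lagrange basis polynomials:
L_0(x) = (x + 1)(x - 1)(x - 4)(x - 5) / [2160] = (1/2160)x^4 - (1/240)x^3 + (19/2160)x^2 + (1/240)x - 1/108
L_1(x) = (x + 5)(x - 1)(x - 4)(x - 5) / [-240] = -(1/240)x^4 + (1/48)x^3 + (7/80)x^2 - (25/48)x + 5/12
L_2(x) = (x + 5)(x + 1)(x - 4)(x - 5) / [144] = (1/144)x^4 - (1/48)x^3 - (29/144)x^2 + (25/48)x + 25/36
L_3(x) = (x + 5)(x + 1)(x - 1)(x - 5) / [-135] = -(1/135)x^4 + (26/135)x^2 - 5/27
L_4(x) = (x + 5)(x + 1)(x - 1)(x - 4) / [240] = (1/240)x^4 + (1/240)x^3 - (7/80)x^2 - (1/240)x + 1/12
h(x) = (-3104)·L_0 + (-16)·L_1 + (-8)·L_2 + (-836)·L_3 + (-2104)·L_4
Only the coefficient of x^3 is needed; take it from each L_i and combine:
(-3104)·(-1/240) + (-16)·(1/48) + (-8)·(-1/48) + (-836)·(0) + (-2104)·(1/240) = 4

4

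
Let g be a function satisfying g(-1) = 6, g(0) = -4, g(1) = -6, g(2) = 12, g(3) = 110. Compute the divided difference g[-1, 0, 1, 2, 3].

2

g[-1,0] = (-4 - 6) / (0 - (-1)) = -10
g[0,1] = (-6 - (-4)) / (1 - 0) = -2
g[1,2] = (12 - (-6)) / (2 - 1) = 18
g[2,3] = (110 - 12) / (3 - 2) = 98
g[-1,0,1] = (-2 - (-10)) / (1 - (-1)) = 4
g[0,1,2] = (18 - (-2)) / (2 - 0) = 10
g[1,2,3] = (98 - 18) / (3 - 1) = 40
g[-1,0,1,2] = (10 - 4) / (2 - (-1)) = 2
g[0,1,2,3] = (40 - 10) / (3 - 0) = 10
g[-1,0,1,2,3] = (10 - 2) / (3 - (-1)) = 2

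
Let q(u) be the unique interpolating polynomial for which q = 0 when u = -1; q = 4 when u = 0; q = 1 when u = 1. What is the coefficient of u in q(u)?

1/2

Build the Lagrange basis polynomials:
L_0(u) = u(u - 1) / [2] = (1/2)u^2 - (1/2)u
L_1(u) = (u + 1)(u - 1) / [-1] = -u^2 + 1
L_2(u) = (u + 1)u / [2] = (1/2)u^2 + (1/2)u
q(u) = 0·L_0 + 4·L_1 + 1·L_2
Only the coefficient of u is needed; take it from each L_i and combine:
0·(-1/2) + 4·(0) + 1·(1/2) = 1/2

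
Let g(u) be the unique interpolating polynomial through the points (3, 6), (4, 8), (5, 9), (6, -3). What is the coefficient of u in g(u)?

L_0(u) = (u - 4)(u - 5)(u - 6) / [-6] = -(1/6)u^3 + (5/2)u^2 - (37/3)u + 20
L_1(u) = (u - 3)(u - 5)(u - 6) / [2] = (1/2)u^3 - 7u^2 + (63/2)u - 45
L_2(u) = (u - 3)(u - 4)(u - 6) / [-2] = -(1/2)u^3 + (13/2)u^2 - 27u + 36
L_3(u) = (u - 3)(u - 4)(u - 5) / [6] = (1/6)u^3 - 2u^2 + (47/6)u - 10
g(u) = 6·L_0 + 8·L_1 + 9·L_2 + (-3)·L_3
Only the coefficient of u is needed; take it from each L_i and combine:
6·(-37/3) + 8·(63/2) + 9·(-27) + (-3)·(47/6) = -177/2

-177/2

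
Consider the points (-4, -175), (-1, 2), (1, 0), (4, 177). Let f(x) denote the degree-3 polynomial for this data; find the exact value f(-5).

L_0(-5) = (-4)·(-6)·(-9)/[(-3)·(-5)·(-8)] = 9/5
L_1(-5) = (-1)·(-6)·(-9)/[(3)·(-2)·(-5)] = -9/5
L_2(-5) = (-1)·(-4)·(-9)/[(5)·(2)·(-3)] = 6/5
L_3(-5) = (-1)·(-4)·(-6)/[(8)·(5)·(3)] = -1/5
Sum: (-175)·(9/5) + 2·(-9/5) + 0 + 177·(-1/5) = -354

-354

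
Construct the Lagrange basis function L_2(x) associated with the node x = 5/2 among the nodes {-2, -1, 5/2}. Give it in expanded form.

L_2(x) = (4/63)x^2 + (4/21)x + 8/63

L_2(x) = (x + 2)(x + 1) / [(9/2)·(7/2)]
       = (x^2 + 3x + 2) / (63/4)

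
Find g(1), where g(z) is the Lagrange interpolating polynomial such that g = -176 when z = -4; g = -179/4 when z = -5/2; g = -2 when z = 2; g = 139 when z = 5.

Evaluate each Lagrange basis at z = 1:
L_0(1) = (7/2)·(-1)·(-4)/[(-3/2)·(-6)·(-9)] = -14/81
L_1(1) = (5)·(-1)·(-4)/[(3/2)·(-9/2)·(-15/2)] = 32/81
L_2(1) = (5)·(7/2)·(-4)/[(6)·(9/2)·(-3)] = 70/81
L_3(1) = (5)·(7/2)·(-1)/[(9)·(15/2)·(3)] = -7/81
Sum: (-176)·(-14/81) + (-179/4)·(32/81) + (-2)·(70/81) + 139·(-7/81) = -1

-1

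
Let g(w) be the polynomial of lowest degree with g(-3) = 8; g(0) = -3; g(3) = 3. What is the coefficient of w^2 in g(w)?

17/18

The leading coefficient equals the top divided difference g[-3,0,3].
g[-3,0] = (-3 - 8) / (0 - (-3)) = -11/3
g[0,3] = (3 - (-3)) / (3 - 0) = 2
g[-3,0,3] = (2 - (-11/3)) / (3 - (-3)) = 17/18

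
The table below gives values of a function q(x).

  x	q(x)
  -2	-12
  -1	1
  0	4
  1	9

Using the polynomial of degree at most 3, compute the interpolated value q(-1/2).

Evaluate each Lagrange basis at x = -1/2:
L_0(-1/2) = (1/2)·(-1/2)·(-3/2)/[(-1)·(-2)·(-3)] = -1/16
L_1(-1/2) = (3/2)·(-1/2)·(-3/2)/[(1)·(-1)·(-2)] = 9/16
L_2(-1/2) = (3/2)·(1/2)·(-3/2)/[(2)·(1)·(-1)] = 9/16
L_3(-1/2) = (3/2)·(1/2)·(-1/2)/[(3)·(2)·(1)] = -1/16
Sum: (-12)·(-1/16) + 1·(9/16) + 4·(9/16) + 9·(-1/16) = 3

3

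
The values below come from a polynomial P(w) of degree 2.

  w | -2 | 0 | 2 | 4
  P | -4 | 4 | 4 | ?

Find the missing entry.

The 3 known values determine P uniquely (degree ≤ 2).
L_0(4) = (4)·(2)/[(-2)·(-4)] = 1
L_1(4) = (6)·(2)/[(2)·(-2)] = -3
L_2(4) = (6)·(4)/[(4)·(2)] = 3
Sum: (-4)·(1) + 4·(-3) + 4·(3) = -4

-4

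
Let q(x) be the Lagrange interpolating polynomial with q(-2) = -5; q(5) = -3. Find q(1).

-29/7

Evaluate each Lagrange basis at x = 1:
L_0(1) = (-4)/[(-7)] = 4/7
L_1(1) = (3)/[(7)] = 3/7
Sum: (-5)·(4/7) + (-3)·(3/7) = -29/7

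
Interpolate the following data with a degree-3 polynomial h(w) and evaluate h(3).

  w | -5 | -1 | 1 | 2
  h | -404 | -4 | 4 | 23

76

Evaluate each Lagrange basis at w = 3:
L_0(3) = (4)·(2)·(1)/[(-4)·(-6)·(-7)] = -1/21
L_1(3) = (8)·(2)·(1)/[(4)·(-2)·(-3)] = 2/3
L_2(3) = (8)·(4)·(1)/[(6)·(2)·(-1)] = -8/3
L_3(3) = (8)·(4)·(2)/[(7)·(3)·(1)] = 64/21
Sum: (-404)·(-1/21) + (-4)·(2/3) + 4·(-8/3) + 23·(64/21) = 76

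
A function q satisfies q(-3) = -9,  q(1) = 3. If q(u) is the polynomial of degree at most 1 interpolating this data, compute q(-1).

L_0(-1) = (-2)/[(-4)] = 1/2
L_1(-1) = (2)/[(4)] = 1/2
Sum: (-9)·(1/2) + 3·(1/2) = -3

-3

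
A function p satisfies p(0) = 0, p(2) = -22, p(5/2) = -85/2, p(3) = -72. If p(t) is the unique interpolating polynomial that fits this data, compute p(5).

-310

Evaluate each Lagrange basis at t = 5:
L_0(5) = (3)·(5/2)·(2)/[(-2)·(-5/2)·(-3)] = -1
L_1(5) = (5)·(5/2)·(2)/[(2)·(-1/2)·(-1)] = 25
L_2(5) = (5)·(3)·(2)/[(5/2)·(1/2)·(-1/2)] = -48
L_3(5) = (5)·(3)·(5/2)/[(3)·(1)·(1/2)] = 25
Sum: 0 + (-22)·(25) + (-85/2)·(-48) + (-72)·(25) = -310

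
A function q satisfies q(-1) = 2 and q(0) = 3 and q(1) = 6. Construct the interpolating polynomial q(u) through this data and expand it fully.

Build the Lagrange basis polynomials:
L_0(u) = u(u - 1) / [2] = (1/2)u^2 - (1/2)u
L_1(u) = (u + 1)(u - 1) / [-1] = -u^2 + 1
L_2(u) = (u + 1)u / [2] = (1/2)u^2 + (1/2)u
q(u) = 2·L_0 + 3·L_1 + 6·L_2
  2·L_0(u) = u^2 - u
  3·L_1(u) = -3u^2 + 3
  6·L_2(u) = 3u^2 + 3u
Adding term by term: u^2 + 2u + 3

q(u) = u^2 + 2u + 3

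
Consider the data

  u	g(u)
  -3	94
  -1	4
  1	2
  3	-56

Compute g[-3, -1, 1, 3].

g[-3,-1] = (4 - 94) / (-1 - (-3)) = -45
g[-1,1] = (2 - 4) / (1 - (-1)) = -1
g[1,3] = (-56 - 2) / (3 - 1) = -29
g[-3,-1,1] = (-1 - (-45)) / (1 - (-3)) = 11
g[-1,1,3] = (-29 - (-1)) / (3 - (-1)) = -7
g[-3,-1,1,3] = (-7 - 11) / (3 - (-3)) = -3

-3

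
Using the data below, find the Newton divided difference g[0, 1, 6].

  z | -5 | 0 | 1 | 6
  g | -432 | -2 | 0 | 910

30

g[0,1] = (0 - (-2)) / (1 - 0) = 2
g[1,6] = (910 - 0) / (6 - 1) = 182
g[0,1,6] = (182 - 2) / (6 - 0) = 30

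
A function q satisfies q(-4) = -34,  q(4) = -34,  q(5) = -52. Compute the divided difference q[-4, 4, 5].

q[-4,4] = (-34 - (-34)) / (4 - (-4)) = 0
q[4,5] = (-52 - (-34)) / (5 - 4) = -18
q[-4,4,5] = (-18 - 0) / (5 - (-4)) = -2

-2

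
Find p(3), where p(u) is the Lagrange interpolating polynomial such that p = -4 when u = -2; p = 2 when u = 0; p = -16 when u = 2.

-34

L_0(3) = (3)·(1)/[(-2)·(-4)] = 3/8
L_1(3) = (5)·(1)/[(2)·(-2)] = -5/4
L_2(3) = (5)·(3)/[(4)·(2)] = 15/8
Sum: (-4)·(3/8) + 2·(-5/4) + (-16)·(15/8) = -34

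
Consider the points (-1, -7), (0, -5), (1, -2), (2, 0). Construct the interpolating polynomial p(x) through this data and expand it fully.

L_0(x) = x(x - 1)(x - 2) / [-6] = -(1/6)x^3 + (1/2)x^2 - (1/3)x
L_1(x) = (x + 1)(x - 1)(x - 2) / [2] = (1/2)x^3 - x^2 - (1/2)x + 1
L_2(x) = (x + 1)x(x - 2) / [-2] = -(1/2)x^3 + (1/2)x^2 + x
L_3(x) = (x + 1)x(x - 1) / [6] = (1/6)x^3 - (1/6)x
p(x) = (-7)·L_0 + (-5)·L_1 + (-2)·L_2 + 0·L_3
  (-7)·L_0(x) = (7/6)x^3 - (7/2)x^2 + (7/3)x
  (-5)·L_1(x) = -(5/2)x^3 + 5x^2 + (5/2)x - 5
  (-2)·L_2(x) = x^3 - x^2 - 2x
  0·L_3(x) = 0
Adding term by term: -(1/3)x^3 + (1/2)x^2 + (17/6)x - 5

p(x) = -(1/3)x^3 + (1/2)x^2 + (17/6)x - 5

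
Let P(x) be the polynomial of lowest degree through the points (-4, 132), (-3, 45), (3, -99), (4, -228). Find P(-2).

Evaluate each Lagrange basis at x = -2:
L_0(-2) = (1)·(-5)·(-6)/[(-1)·(-7)·(-8)] = -15/28
L_1(-2) = (2)·(-5)·(-6)/[(1)·(-6)·(-7)] = 10/7
L_2(-2) = (2)·(1)·(-6)/[(7)·(6)·(-1)] = 2/7
L_3(-2) = (2)·(1)·(-5)/[(8)·(7)·(1)] = -5/28
Sum: 132·(-15/28) + 45·(10/7) + (-99)·(2/7) + (-228)·(-5/28) = 6

6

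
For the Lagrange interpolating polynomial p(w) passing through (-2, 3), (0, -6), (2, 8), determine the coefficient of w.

L_0(w) = w(w - 2) / [8] = (1/8)w^2 - (1/4)w
L_1(w) = (w + 2)(w - 2) / [-4] = -(1/4)w^2 + 1
L_2(w) = (w + 2)w / [8] = (1/8)w^2 + (1/4)w
p(w) = 3·L_0 + (-6)·L_1 + 8·L_2
Only the coefficient of w is needed; take it from each L_i and combine:
3·(-1/4) + (-6)·(0) + 8·(1/4) = 5/4

5/4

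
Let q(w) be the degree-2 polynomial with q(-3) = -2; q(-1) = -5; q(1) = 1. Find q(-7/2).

Using Newton's divided-difference form:
q[-3,-1] = (-5 - (-2)) / (-1 - (-3)) = -3/2
q[-1,1] = (1 - (-5)) / (1 - (-1)) = 3
q[-3,-1,1] = (3 - (-3/2)) / (1 - (-3)) = 9/8
q(-7/2) = -2 + (-3/2)·(-1/2) + (9/8)·(-1/2)·(-5/2) = 5/32

5/32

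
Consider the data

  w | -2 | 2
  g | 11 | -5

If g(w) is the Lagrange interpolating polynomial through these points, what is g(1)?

-1

Evaluate each Lagrange basis at w = 1:
L_0(1) = (-1)/[(-4)] = 1/4
L_1(1) = (3)/[(4)] = 3/4
Sum: 11·(1/4) + (-5)·(3/4) = -1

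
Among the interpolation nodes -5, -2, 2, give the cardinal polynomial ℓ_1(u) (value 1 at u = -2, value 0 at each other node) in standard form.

ℓ_1(u) = (u + 5)(u - 2) / [(3)·(-4)]
       = (u^2 + 3u - 10) / (-12)

ℓ_1(u) = -(1/12)u^2 - (1/4)u + 5/6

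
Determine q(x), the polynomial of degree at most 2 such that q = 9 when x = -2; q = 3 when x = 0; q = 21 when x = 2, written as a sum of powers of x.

L_0(x) = x(x - 2) / [8] = (1/8)x^2 - (1/4)x
L_1(x) = (x + 2)(x - 2) / [-4] = -(1/4)x^2 + 1
L_2(x) = (x + 2)x / [8] = (1/8)x^2 + (1/4)x
q(x) = 9·L_0 + 3·L_1 + 21·L_2
  9·L_0(x) = (9/8)x^2 - (9/4)x
  3·L_1(x) = -(3/4)x^2 + 3
  21·L_2(x) = (21/8)x^2 + (21/4)x
Adding term by term: 3x^2 + 3x + 3

q(x) = 3x^2 + 3x + 3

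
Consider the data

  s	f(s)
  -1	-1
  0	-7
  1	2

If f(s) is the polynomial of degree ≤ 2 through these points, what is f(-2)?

20

Evaluate each Lagrange basis at s = -2:
L_0(-2) = (-2)·(-3)/[(-1)·(-2)] = 3
L_1(-2) = (-1)·(-3)/[(1)·(-1)] = -3
L_2(-2) = (-1)·(-2)/[(2)·(1)] = 1
Sum: (-1)·(3) + (-7)·(-3) + 2·(1) = 20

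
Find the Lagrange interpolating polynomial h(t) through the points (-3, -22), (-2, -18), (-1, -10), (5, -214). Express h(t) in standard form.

Build the Lagrange basis polynomials:
L_0(t) = (t + 2)(t + 1)(t - 5) / [-16] = -(1/16)t^3 + (1/8)t^2 + (13/16)t + 5/8
L_1(t) = (t + 3)(t + 1)(t - 5) / [7] = (1/7)t^3 - (1/7)t^2 - (17/7)t - 15/7
L_2(t) = (t + 3)(t + 2)(t - 5) / [-12] = -(1/12)t^3 + (19/12)t + 5/2
L_3(t) = (t + 3)(t + 2)(t + 1) / [336] = (1/336)t^3 + (1/56)t^2 + (11/336)t + 1/56
h(t) = (-22)·L_0 + (-18)·L_1 + (-10)·L_2 + (-214)·L_3
  (-22)·L_0(t) = (11/8)t^3 - (11/4)t^2 - (143/8)t - 55/4
  (-18)·L_1(t) = -(18/7)t^3 + (18/7)t^2 + (306/7)t + 270/7
  (-10)·L_2(t) = (5/6)t^3 - (95/6)t - 25
  (-214)·L_3(t) = -(107/168)t^3 - (107/28)t^2 - (1177/168)t - 107/28
Adding term by term: -t^3 - 4t^2 + 3t - 4

h(t) = -t^3 - 4t^2 + 3t - 4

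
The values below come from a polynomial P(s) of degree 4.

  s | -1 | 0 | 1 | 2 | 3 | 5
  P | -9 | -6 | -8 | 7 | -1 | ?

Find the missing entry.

-556

The 5 known values determine P uniquely (degree ≤ 4).
L_0(5) = (5)·(4)·(3)·(2)/[(-1)·(-2)·(-3)·(-4)] = 5
L_1(5) = (6)·(4)·(3)·(2)/[(1)·(-1)·(-2)·(-3)] = -24
L_2(5) = (6)·(5)·(3)·(2)/[(2)·(1)·(-1)·(-2)] = 45
L_3(5) = (6)·(5)·(4)·(2)/[(3)·(2)·(1)·(-1)] = -40
L_4(5) = (6)·(5)·(4)·(3)/[(4)·(3)·(2)·(1)] = 15
Sum: (-9)·(5) + (-6)·(-24) + (-8)·(45) + 7·(-40) + (-1)·(15) = -556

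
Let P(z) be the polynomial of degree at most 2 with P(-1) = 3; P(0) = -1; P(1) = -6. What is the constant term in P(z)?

-1

Build the Lagrange basis polynomials:
L_0(z) = z(z - 1) / [2] = (1/2)z^2 - (1/2)z
L_1(z) = (z + 1)(z - 1) / [-1] = -z^2 + 1
L_2(z) = (z + 1)z / [2] = (1/2)z^2 + (1/2)z
P(z) = 3·L_0 + (-1)·L_1 + (-6)·L_2
Only the constant term is needed; take it from each L_i and combine:
3·(0) + (-1)·(1) + (-6)·(0) = -1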